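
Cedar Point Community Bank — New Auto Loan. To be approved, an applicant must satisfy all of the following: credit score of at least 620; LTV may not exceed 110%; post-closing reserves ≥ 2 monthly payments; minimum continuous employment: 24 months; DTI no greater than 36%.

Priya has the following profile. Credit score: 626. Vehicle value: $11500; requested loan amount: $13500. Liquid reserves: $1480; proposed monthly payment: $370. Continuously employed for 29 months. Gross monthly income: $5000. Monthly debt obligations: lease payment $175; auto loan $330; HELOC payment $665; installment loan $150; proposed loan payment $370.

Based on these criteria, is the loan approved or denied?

Denied

Credit score 626 ≥ 620 (meets)
LTV = 13,500/11,500 = 117.4% > 110%
Reserves = 1,480/370 = 4.0 months ≥ 2
Employment 29 ≥ 24 months
Total monthly debts = (175 + 330 + 665 + 150 + 370) = 1,690. DTI = 1,690/5,000 = 33.8% ≤ 36%
Fails on LTV.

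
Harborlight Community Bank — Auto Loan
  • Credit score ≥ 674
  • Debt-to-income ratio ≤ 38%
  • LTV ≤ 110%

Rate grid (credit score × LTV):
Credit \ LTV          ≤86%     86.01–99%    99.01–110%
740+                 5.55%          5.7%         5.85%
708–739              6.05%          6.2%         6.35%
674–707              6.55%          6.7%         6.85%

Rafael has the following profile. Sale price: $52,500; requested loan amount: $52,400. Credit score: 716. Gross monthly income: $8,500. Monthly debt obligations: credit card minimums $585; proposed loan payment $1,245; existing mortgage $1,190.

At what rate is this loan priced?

Credit score 716 ≥ 674; Total monthly debts = (585 + 1,245 + 1,190) = 3,020. DTI: 3,020 ÷ 8,500 = 35.5%, within the 38% cap
LTV: 52,400 ÷ 52,500 = 99.8%, within 110% cap
Credit 716 → row 708–739; LTV 99.8% → column 99.01–110%. Grid cell → 6.35%.

6.35%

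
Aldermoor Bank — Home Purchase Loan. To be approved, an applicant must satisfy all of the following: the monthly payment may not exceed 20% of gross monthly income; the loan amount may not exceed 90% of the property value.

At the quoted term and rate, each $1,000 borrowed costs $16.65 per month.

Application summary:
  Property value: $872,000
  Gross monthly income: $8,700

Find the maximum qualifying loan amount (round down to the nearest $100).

Payment cap: 20% × $8,700 = $1,740/month.
At $16.65 per $1,000, that supports 1,740/16.65 × 1,000 ≈ $104,504 → $104,500.
LTV cap: 90% × $872,000 = $784,800 → $784,800.
Binding constraint: payment-to-income.

$104,500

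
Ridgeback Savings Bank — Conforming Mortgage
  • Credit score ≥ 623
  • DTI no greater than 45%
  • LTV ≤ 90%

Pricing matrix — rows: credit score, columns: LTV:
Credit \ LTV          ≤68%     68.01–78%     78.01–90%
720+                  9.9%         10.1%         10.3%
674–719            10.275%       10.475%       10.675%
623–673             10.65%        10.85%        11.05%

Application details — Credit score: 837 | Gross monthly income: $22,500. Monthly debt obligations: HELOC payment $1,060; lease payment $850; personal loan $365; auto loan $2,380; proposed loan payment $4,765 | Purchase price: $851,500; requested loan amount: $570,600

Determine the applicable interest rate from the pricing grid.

9.9%

Credit score 837 ≥ 623; Total monthly debts = (1,060 + 850 + 365 + 2,380 + 4,765) = 9,420. Debt-to-income = 9,420/22,500 = 41.9% — meets 45% limit
Loan-to-value = 570,600/851,500 = 67% — pass (90% max)
Score 837 is in the 720+ band; LTV 67% is in the ≤68% band → 9.9%.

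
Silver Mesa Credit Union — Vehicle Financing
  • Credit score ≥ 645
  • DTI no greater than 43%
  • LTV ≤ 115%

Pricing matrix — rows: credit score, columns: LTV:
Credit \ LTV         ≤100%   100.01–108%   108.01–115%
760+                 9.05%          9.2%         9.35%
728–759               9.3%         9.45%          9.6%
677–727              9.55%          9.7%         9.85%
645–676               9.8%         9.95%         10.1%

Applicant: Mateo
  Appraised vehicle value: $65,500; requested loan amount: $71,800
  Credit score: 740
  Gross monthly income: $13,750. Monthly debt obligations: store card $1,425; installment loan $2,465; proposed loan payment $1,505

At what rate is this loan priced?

Credit score 740 ≥ 645; Total monthly debts = (1,425 + 2,465 + 1,505) = 5,395. DTI = 5,395/13,750 = 39.2% ≤ 43%
LTV: 71,800 ÷ 65,500 = 109.6%, within 115% cap
Score 740 is in the 728–759 band; LTV 109.6% is in the 108.01–115% band → 9.6%.

9.6%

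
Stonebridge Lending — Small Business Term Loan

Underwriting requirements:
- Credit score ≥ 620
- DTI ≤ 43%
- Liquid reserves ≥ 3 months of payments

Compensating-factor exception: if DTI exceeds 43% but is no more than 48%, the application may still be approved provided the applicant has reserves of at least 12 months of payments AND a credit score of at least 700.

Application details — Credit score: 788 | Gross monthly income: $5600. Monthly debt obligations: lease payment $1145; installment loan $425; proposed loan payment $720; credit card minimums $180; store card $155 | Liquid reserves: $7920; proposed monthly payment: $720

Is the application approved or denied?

Credit score 788 ≥ 620 (meets base)
Total debts = (1,145 + 425 + 720 + 180 + 155) = 2,625. DTI = 2,625/5,600 = 46.9% > 43% — standard DTI limit exceeded.
Liquid reserves cover 7,920/720 = 11.0 months — ≥ 3 required
46.9% falls in the override range (43%–48%), so the compensating-factor test applies.
Reserves 11.0 < 12 months; credit score 788 ≥ 700.
Compensating-factor requirement not fully met.

Denied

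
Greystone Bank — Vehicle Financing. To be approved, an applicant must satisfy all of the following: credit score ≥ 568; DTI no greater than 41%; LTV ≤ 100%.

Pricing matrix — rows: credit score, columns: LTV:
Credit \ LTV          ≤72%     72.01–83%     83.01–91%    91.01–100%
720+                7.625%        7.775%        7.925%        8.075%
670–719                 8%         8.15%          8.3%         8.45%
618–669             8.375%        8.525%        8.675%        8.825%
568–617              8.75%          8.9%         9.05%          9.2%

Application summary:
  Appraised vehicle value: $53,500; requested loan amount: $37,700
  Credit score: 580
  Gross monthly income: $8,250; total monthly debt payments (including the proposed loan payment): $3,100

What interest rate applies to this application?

Credit score 580 ≥ 568; Debt-to-income = 3,100/8,250 = 37.6% — meets 41% limit
LTV: 37,700 ÷ 53,500 = 70.5%, within 100% cap
Row: 580 falls in 568–617. Column: 70.5% falls in ≤72%. Rate = 8.75%.

8.75%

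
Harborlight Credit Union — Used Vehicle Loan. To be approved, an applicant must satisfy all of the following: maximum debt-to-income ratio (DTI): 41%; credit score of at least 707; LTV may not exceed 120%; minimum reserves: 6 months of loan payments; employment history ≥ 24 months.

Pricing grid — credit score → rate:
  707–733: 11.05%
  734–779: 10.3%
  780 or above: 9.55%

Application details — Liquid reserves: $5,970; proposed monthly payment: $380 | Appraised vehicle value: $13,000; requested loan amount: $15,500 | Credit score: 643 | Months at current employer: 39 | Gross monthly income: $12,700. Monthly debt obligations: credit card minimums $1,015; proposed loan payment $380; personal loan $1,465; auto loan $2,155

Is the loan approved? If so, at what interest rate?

Credit score 643 < 707 (below minimum)
Employment 39 ≥ 24 months
LTV = 15,500/13,000 = 119.2% ≤ 120%
Total monthly debts = (1,015 + 380 + 1,465 + 2,155) = 5,015. DTI: 5,015 ÷ 12,700 = 39.5%, within the 41% cap
Reserves = 5,970/380 = 15.7 months ≥ 6
Not all requirements met → denied.

Denied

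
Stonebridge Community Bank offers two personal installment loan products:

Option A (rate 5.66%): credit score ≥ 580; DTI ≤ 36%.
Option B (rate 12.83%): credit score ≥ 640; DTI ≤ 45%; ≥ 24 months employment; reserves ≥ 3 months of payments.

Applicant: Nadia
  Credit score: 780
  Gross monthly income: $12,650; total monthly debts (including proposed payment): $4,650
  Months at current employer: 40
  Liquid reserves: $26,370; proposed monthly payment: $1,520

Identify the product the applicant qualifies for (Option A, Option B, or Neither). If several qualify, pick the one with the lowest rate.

Option B

DTI = 4,650/12,650 = 36.8%.
Reserves = 26,370/1,520 = 17.3 months.
Option A: score 780 ≥ 580; DTI 36.8% > 36% → does not qualify.
Option B: score 780 ≥ 640; DTI 36.8% ≤ 45%; employment 40 ≥ 24 mo; reserves 17.3 ≥ 3 mo → qualifies.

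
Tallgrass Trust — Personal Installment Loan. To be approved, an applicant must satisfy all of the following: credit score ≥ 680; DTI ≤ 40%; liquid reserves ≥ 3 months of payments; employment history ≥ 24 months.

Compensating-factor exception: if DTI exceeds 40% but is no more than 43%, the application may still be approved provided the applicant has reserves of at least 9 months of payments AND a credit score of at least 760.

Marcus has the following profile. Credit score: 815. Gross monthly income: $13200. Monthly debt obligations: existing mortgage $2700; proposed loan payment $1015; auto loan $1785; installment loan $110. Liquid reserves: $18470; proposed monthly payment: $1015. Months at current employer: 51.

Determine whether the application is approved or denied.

Approved

Credit score 815 ≥ 680 (meets base)
Total debts = (2,700 + 1,015 + 1,785 + 110) = 5,610. DTI: 5,610 ÷ 13,200 = 42.5%, over the 40% base limit.
Reserves = 18,470/1,015 = 18.2 months ≥ 3
Employment 51 ≥ 24 months
42.5% falls in the override range (40%–43%), so the compensating-factor test applies.
Override check — reserves: 18.2 mo (ok); score: 815 (ok).
Both override conditions satisfied; DTI exception granted.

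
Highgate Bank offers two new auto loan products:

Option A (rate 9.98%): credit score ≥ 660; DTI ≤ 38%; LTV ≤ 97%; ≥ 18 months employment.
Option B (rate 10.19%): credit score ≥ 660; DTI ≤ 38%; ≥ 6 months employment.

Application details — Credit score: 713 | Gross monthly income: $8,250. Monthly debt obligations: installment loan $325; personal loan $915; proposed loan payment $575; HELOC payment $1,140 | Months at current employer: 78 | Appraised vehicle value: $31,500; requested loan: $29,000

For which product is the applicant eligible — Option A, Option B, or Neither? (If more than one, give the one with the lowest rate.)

Total debts = (325 + 915 + 575 + 1,140) = 2,955; DTI = 2,955/8,250 = 35.8%.
LTV = 29,000/31,500 = 92.1%.
Option A: score 713 ≥ 660; DTI 35.8% ≤ 38%; LTV 92.1% ≤ 97%; employment 78 ≥ 18 mo → qualifies.
Option B: score 713 ≥ 660; DTI 35.8% ≤ 38%; employment 78 ≥ 6 mo → qualifies.
Qualifying: Option A, Option B. Lowest rate is 9.98% → Option A.

Option A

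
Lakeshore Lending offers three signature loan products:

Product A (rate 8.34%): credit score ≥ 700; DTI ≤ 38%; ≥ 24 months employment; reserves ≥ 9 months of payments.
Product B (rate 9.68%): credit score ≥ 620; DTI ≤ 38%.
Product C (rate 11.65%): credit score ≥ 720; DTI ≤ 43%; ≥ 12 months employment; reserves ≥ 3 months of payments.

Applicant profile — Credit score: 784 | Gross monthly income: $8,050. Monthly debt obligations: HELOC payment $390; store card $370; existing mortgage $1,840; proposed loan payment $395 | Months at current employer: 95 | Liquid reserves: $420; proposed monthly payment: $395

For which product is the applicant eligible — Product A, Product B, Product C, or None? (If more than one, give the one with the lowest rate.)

Product B

Total debts = (390 + 370 + 1,840 + 395) = 2,995; DTI = 2,995/8,050 = 37.2%.
Reserves = 420/395 = 1.1 months.
Product A: score 784 ≥ 700; DTI 37.2% ≤ 38%; employment 95 ≥ 24 mo; reserves 1.1 < 9 mo → does not qualify.
Product B: score 784 ≥ 620; DTI 37.2% ≤ 38% → qualifies.
Product C: score 784 ≥ 720; DTI 37.2% ≤ 43%; employment 95 ≥ 12 mo; reserves 1.1 < 3 mo → does not qualify.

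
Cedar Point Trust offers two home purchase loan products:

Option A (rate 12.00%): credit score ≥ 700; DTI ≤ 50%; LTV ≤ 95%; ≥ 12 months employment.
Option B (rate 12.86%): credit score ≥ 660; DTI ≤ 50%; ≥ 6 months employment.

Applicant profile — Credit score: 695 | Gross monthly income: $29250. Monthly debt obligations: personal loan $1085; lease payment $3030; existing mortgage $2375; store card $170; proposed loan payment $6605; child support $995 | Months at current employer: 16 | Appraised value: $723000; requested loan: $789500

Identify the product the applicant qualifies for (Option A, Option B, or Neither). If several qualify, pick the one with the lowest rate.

Option B

Total debts = (1,085 + 3,030 + 2,375 + 170 + 6,605 + 995) = 14,260; DTI = 14,260/29,250 = 48.8%.
LTV = 789,500/723,000 = 109.2%.
Option A: score 695 < 700; DTI 48.8% ≤ 50%; LTV 109.2% > 95%; employment 16 ≥ 12 mo → does not qualify.
Option B: score 695 ≥ 660; DTI 48.8% ≤ 50%; employment 16 ≥ 6 mo → qualifies.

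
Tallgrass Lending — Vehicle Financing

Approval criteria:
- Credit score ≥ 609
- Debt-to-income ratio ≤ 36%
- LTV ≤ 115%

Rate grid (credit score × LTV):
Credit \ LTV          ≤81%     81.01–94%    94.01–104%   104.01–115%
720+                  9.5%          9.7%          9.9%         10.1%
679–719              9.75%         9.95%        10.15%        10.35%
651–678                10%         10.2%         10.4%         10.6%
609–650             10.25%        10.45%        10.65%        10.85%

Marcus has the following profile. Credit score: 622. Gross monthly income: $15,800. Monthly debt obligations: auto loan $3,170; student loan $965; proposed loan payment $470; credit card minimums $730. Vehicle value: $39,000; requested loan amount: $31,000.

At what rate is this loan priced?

Credit score 622 ≥ 609; Total monthly debts = (3,170 + 965 + 470 + 730) = 5,335. DTI = 5,335/15,800 = 33.8% ≤ 36%
LTV: 31,000 ÷ 39,000 = 79.5%, within 115% cap
Credit 622 → row 609–650; LTV 79.5% → column ≤81%. Grid cell → 10.25%.

10.25%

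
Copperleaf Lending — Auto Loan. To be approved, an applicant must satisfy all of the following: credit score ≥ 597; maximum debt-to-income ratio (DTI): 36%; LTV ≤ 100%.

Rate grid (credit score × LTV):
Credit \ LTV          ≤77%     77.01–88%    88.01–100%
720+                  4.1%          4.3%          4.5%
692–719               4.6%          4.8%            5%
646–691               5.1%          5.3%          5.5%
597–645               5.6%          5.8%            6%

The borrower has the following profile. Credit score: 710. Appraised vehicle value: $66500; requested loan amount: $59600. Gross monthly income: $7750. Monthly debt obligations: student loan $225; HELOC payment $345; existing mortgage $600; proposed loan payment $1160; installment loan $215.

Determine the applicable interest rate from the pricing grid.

Credit score 710 ≥ 597; Total monthly debts = (225 + 345 + 600 + 1,160 + 215) = 2,545. Debt-to-income = 2,545/7,750 = 32.8% — meets 36% limit
Loan-to-value = 59,600/66,500 = 89.6% — pass (100% max)
Row: 710 falls in 692–719. Column: 89.6% falls in 88.01–100%. Rate = 5%.

5%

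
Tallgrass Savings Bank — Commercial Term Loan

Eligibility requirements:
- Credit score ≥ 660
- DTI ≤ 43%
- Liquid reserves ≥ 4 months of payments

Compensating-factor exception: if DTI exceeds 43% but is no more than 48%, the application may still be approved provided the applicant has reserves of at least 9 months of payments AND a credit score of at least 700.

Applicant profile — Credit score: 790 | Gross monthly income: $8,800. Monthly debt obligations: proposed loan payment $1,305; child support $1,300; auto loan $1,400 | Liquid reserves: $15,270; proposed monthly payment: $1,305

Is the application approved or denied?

Credit score 790 ≥ 660 (meets base)
Total debts = (1,305 + 1,300 + 1,400) = 4,005. DTI: 4,005 ÷ 8,800 = 45.5%, over the 43% base limit.
Reserves = 15,270/1,305 = 11.7 months ≥ 4
45.5% falls in the override range (43%–48%), so the compensating-factor test applies.
Override check — reserves: 11.7 mo (ok); score: 790 (ok).
Both override conditions satisfied; DTI exception granted.

Approved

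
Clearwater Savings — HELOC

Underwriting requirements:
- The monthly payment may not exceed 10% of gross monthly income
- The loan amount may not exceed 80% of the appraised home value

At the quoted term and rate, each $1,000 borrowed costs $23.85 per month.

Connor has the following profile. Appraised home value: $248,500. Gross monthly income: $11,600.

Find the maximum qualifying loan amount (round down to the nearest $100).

$48,600

Payment cap: 10% × $11,600 = $1,160/month.
At $23.85 per $1,000, that supports 1,160/23.85 × 1,000 ≈ $48,637 → $48,600.
LTV cap: 80% × $248,500 = $198,800 → $198,800.
Binding constraint: payment-to-income.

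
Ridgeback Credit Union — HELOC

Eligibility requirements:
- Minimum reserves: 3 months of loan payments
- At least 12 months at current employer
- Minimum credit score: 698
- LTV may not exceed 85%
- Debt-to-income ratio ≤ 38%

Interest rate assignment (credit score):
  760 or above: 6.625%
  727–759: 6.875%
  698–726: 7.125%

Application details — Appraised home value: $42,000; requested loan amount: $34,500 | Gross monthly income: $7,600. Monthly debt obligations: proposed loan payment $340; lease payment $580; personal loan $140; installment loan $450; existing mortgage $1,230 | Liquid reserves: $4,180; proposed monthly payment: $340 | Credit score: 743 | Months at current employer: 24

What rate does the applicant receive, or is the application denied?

Approved at 6.875%

Credit score 743 ≥ 698 (meets minimum)
Employment 24 ≥ 12 months
Loan-to-value = 34,500/42,000 = 82.1% — pass (85% max)
Reserves = 4,180/340 = 12.3 months ≥ 3
Total monthly debts = (340 + 580 + 140 + 450 + 1,230) = 2,740. DTI = 2,740/7,600 = 36.1% ≤ 38%
All requirements met. Score 743 falls in the 727–759 tier → 6.875%.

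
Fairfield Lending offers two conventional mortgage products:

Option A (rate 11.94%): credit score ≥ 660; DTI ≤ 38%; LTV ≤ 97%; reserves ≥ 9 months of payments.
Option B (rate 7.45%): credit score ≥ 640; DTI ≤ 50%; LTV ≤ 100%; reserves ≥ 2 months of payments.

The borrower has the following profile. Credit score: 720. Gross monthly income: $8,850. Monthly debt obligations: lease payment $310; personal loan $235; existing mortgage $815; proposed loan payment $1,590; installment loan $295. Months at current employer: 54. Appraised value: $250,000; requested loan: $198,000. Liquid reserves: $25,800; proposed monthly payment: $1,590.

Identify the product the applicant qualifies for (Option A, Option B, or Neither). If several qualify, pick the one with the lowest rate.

Option B

Total debts = (310 + 235 + 815 + 1,590 + 295) = 3,245; DTI = 3,245/8,850 = 36.7%.
LTV = 198,000/250,000 = 79.2%.
Reserves = 25,800/1,590 = 16.2 months.
Option A: score 720 ≥ 660; DTI 36.7% ≤ 38%; LTV 79.2% ≤ 97%; reserves 16.2 ≥ 9 mo → qualifies.
Option B: score 720 ≥ 640; DTI 36.7% ≤ 50%; LTV 79.2% ≤ 100%; reserves 16.2 ≥ 2 mo → qualifies.
Qualifying: Option A, Option B. Lowest rate is 7.45% → Option B.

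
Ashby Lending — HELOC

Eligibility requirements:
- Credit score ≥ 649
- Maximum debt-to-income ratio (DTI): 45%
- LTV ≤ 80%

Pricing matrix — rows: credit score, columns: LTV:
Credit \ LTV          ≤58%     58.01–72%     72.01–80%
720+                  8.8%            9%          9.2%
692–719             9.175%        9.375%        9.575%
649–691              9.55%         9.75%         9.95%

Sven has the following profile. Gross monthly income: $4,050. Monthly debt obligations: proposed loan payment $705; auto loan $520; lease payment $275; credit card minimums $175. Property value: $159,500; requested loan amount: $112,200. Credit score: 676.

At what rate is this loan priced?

9.75%

Credit score 676 ≥ 649; Total monthly debts = (705 + 520 + 275 + 175) = 1,675. DTI = 1,675/4,050 = 41.4% ≤ 45%
LTV: 112,200 ÷ 159,500 = 70.3%, within 80% cap
Credit 676 → row 649–691; LTV 70.3% → column 58.01–72%. Grid cell → 9.75%.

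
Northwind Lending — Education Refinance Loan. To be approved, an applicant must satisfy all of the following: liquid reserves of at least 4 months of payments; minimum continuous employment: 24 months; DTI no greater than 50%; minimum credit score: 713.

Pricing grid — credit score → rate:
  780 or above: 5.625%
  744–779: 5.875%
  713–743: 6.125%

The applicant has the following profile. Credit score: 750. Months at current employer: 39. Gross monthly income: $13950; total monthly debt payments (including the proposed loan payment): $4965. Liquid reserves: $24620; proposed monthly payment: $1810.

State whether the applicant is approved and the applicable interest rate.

Credit score 750 ≥ 713 (meets minimum)
DTI = 4,965/13,950 = 35.6% ≤ 50%
Reserves: 24,620 ÷ 1,810 = 13.6 months (meets 4-month minimum)
Employment 39 ≥ 24 months
All requirements met. Score 750 falls in the 744–779 tier → 5.875%.

Approved at 5.875%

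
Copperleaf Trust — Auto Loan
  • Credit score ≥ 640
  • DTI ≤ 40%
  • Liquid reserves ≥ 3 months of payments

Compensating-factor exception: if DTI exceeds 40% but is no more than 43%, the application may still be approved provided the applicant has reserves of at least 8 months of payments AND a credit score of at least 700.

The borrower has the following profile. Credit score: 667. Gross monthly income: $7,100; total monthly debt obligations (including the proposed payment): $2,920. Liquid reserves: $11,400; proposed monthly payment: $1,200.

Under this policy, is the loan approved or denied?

Credit score 667 ≥ 640 (meets base)
DTI: 2,920 ÷ 7,100 = 41.1%, over the 40% base limit.
Liquid reserves cover 11,400/1,200 = 9.5 months — ≥ 3 required
DTI 41.1% is within the 40%–43% exception band; checking compensating factors.
Override check — reserves: 9.5 mo (ok); score: 667 (below 700).
Override conditions not both satisfied; exception does not apply.

Denied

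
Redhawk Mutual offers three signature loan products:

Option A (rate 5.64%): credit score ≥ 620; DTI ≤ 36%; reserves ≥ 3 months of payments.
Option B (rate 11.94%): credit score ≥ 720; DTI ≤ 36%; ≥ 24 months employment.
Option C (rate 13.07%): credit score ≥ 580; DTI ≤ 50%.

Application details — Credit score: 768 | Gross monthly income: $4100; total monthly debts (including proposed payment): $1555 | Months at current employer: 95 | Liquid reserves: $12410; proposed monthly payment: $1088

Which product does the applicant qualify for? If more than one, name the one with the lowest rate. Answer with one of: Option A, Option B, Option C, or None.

Option C

DTI = 1,555/4,100 = 37.9%.
Reserves = 12,410/1,088 = 11.4 months.
Option A: score 768 ≥ 620; DTI 37.9% > 36%; reserves 11.4 ≥ 3 mo → does not qualify.
Option B: score 768 ≥ 720; DTI 37.9% > 36%; employment 95 ≥ 24 mo → does not qualify.
Option C: score 768 ≥ 580; DTI 37.9% ≤ 50% → qualifies.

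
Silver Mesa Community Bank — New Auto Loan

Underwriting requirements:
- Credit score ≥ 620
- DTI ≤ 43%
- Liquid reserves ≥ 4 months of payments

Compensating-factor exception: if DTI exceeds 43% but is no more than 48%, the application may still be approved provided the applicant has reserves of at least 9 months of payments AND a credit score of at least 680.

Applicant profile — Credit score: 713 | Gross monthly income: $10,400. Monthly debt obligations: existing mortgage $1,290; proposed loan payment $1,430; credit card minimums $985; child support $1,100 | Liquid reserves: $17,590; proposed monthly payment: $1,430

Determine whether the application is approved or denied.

Credit score 713 ≥ 620 (meets base)
Total debts = (1,290 + 1,430 + 985 + 1,100) = 4,805. DTI = 4,805/10,400 = 46.2% > 43% — standard DTI limit exceeded.
Reserves = 17,590/1,430 = 12.3 months ≥ 4
DTI 46.2% is within the 43%–48% exception band; checking compensating factors.
Override check — reserves: 12.3 mo (ok); score: 713 (ok).
Both compensating conditions met → exception applies.

Approved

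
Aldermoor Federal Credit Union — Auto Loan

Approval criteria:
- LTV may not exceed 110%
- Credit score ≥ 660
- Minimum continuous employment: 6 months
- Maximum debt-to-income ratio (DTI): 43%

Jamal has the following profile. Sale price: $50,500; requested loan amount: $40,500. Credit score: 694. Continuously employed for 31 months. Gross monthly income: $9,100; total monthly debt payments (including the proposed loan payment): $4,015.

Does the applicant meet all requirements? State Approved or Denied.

Denied

LTV: 40,500 ÷ 50,500 = 80.2%, within 110% cap
Credit score 694 ≥ 660 (meets)
Employment 31 ≥ 6 months
Debt-to-income = 4,015/9,100 = 44.1% — over 43% limit
Fails on DTI.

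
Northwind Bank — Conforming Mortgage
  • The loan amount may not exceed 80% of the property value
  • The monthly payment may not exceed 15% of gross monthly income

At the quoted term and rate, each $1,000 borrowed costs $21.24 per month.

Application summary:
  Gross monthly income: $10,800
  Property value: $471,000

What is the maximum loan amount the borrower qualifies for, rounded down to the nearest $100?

$76,200

Payment cap: 15% × $10,800 = $1,620/month.
At $21.24 per $1,000, that supports 1,620/21.24 × 1,000 ≈ $76,271 → $76,200.
LTV cap: 80% × $471,000 = $376,800 → $376,800.
Binding constraint: payment-to-income.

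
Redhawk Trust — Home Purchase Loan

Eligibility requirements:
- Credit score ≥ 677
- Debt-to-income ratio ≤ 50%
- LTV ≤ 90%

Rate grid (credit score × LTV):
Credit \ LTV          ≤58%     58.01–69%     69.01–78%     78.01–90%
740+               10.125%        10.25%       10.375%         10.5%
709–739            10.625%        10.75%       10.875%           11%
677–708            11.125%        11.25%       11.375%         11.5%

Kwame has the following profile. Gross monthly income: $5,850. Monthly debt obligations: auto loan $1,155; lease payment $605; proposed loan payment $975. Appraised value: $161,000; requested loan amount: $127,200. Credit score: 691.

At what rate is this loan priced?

Credit score 691 ≥ 677; Total monthly debts = (1,155 + 605 + 975) = 2,735. DTI: 2,735 ÷ 5,850 = 46.8%, within the 50% cap
Loan-to-value = 127,200/161,000 = 79% — pass (90% max)
Credit 691 → row 677–708; LTV 79% → column 78.01–90%. Grid cell → 11.5%.

11.5%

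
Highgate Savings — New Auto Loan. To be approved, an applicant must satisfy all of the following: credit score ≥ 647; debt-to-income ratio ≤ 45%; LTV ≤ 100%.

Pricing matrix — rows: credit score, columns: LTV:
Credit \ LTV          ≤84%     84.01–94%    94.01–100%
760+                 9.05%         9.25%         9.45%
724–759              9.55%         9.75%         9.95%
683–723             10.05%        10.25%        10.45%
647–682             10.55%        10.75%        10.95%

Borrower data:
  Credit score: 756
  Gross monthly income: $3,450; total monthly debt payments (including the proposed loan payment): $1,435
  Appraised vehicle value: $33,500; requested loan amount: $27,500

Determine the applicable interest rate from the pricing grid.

Credit score 756 ≥ 647; Debt-to-income = 1,435/3,450 = 41.6% — meets 45% limit
LTV = 27,500/33,500 = 82.1% ≤ 100%
Score 756 is in the 724–759 band; LTV 82.1% is in the ≤84% band → 9.55%.

9.55%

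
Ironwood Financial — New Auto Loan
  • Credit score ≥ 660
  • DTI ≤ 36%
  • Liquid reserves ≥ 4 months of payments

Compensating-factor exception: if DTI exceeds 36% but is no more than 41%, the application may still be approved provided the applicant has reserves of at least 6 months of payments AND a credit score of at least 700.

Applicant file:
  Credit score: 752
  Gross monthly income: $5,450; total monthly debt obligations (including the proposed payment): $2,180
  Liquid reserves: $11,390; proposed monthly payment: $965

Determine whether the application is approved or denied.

Approved

Credit score 752 ≥ 660 (meets base)
DTI: 2,180 ÷ 5,450 = 40%, over the 36% base limit.
Reserves = 11,390/965 = 11.8 months ≥ 4
DTI 40% is within the 36%–41% exception band; checking compensating factors.
Reserves 11.8 ≥ 6 months; credit score 752 ≥ 700.
Both override conditions satisfied; DTI exception granted.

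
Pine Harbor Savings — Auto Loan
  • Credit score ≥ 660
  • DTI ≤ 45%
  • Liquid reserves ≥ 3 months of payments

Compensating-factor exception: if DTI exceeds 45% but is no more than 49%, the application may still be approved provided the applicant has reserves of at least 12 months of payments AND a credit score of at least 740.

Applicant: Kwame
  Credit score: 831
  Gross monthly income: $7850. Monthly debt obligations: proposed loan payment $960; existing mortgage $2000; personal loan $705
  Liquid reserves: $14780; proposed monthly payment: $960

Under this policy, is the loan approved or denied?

Credit score 831 ≥ 660 (meets base)
Total debts = (960 + 2,000 + 705) = 3,665. DTI = 3,665/7,850 = 46.7% > 45% — standard DTI limit exceeded.
Liquid reserves cover 14,780/960 = 15.4 months — ≥ 3 required
46.7% falls in the override range (45%–49%), so the compensating-factor test applies.
Override check — reserves: 15.4 mo (ok); score: 831 (ok).
Both override conditions satisfied; DTI exception granted.

Approved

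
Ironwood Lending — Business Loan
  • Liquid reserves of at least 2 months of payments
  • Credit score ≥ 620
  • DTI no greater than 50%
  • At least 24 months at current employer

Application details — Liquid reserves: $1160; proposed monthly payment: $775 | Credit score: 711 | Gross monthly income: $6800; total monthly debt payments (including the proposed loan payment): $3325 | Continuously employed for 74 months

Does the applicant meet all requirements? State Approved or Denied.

Reserves: 1,160 ÷ 775 = 1.5 months (below 2-month minimum)
Credit score 711 ≥ 620 (meets)
DTI = 3,325/6,800 = 48.9% ≤ 50%
Employment 74 ≥ 24 months
Fails on reserves.

Denied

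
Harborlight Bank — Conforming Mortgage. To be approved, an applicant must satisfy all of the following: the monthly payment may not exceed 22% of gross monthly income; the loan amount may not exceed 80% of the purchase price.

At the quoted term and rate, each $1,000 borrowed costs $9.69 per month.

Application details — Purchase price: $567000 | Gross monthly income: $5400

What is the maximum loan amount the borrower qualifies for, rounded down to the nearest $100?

$122,600

Payment cap: 22% × $5,400 = $1,188/month.
At $9.69 per $1,000, that supports 1,188/9.69 × 1,000 ≈ $122,600 → $122,600.
LTV cap: 80% × $567,000 = $453,600 → $453,600.
Binding constraint: payment-to-income.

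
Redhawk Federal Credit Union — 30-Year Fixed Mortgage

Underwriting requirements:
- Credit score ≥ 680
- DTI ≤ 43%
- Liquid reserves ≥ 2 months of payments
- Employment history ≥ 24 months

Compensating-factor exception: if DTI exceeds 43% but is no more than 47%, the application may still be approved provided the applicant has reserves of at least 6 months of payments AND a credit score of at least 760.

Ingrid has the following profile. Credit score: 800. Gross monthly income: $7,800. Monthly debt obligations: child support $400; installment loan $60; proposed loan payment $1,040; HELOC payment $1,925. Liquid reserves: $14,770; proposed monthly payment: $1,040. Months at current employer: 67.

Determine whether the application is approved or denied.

Credit score 800 ≥ 680 (meets base)
Total debts = (400 + 60 + 1,040 + 1,925) = 3,425. DTI = 3,425/7,800 = 43.9% > 43% — standard DTI limit exceeded.
Reserves = 14,770/1,040 = 14.2 months ≥ 2
Employment 67 ≥ 24 months
DTI 43.9% is within the 43%–47% exception band; checking compensating factors.
Override check — reserves: 14.2 mo (ok); score: 800 (ok).
Both compensating conditions met → exception applies.

Approved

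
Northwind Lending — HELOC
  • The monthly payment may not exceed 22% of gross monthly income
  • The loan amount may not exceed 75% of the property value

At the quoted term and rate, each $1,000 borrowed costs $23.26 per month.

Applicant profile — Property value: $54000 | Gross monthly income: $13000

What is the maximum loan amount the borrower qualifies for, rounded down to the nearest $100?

$40,500

Payment cap: 22% × $13,000 = $2,860/month.
At $23.26 per $1,000, that supports 2,860/23.26 × 1,000 ≈ $122,957 → $122,900.
LTV cap: 75% × $54,000 = $40,500 → $40,500.
Binding constraint: loan-to-value.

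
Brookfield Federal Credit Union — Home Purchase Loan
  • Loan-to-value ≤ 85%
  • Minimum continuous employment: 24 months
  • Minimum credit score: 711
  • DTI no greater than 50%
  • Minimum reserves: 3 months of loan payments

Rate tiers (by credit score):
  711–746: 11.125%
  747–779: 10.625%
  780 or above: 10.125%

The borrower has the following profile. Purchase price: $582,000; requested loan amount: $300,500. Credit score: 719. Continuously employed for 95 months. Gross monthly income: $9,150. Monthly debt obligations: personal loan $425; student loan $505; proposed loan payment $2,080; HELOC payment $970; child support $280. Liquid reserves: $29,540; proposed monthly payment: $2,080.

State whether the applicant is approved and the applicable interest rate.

Approved at 11.125%

Credit score 719 ≥ 711 (meets minimum)
LTV = 300,500/582,000 = 51.6% ≤ 85%
Liquid reserves cover 29,540/2,080 = 14.2 months — ≥ 3 required
Total monthly debts = (425 + 505 + 2,080 + 970 + 280) = 4,260. DTI = 4,260/9,150 = 46.6% ≤ 50%
Employment 95 ≥ 24 months
All requirements met. Score 719 falls in the 711–746 tier → 11.125%.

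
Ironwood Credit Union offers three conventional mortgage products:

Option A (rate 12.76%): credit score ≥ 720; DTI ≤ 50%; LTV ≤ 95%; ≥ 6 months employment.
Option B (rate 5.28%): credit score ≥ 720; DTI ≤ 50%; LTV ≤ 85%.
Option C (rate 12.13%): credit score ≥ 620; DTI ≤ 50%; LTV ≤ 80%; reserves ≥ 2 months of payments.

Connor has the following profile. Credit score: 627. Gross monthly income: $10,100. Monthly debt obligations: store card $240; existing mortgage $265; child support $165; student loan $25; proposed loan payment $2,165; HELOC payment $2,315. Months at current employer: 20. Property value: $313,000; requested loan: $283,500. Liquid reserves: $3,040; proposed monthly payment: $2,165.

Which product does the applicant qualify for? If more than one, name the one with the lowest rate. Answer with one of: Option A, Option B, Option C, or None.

Total debts = (240 + 265 + 165 + 25 + 2,165 + 2,315) = 5,175; DTI = 5,175/10,100 = 51.2%.
LTV = 283,500/313,000 = 90.6%.
Reserves = 3,040/2,165 = 1.4 months.
Option A: score 627 < 720; DTI 51.2% > 50%; LTV 90.6% ≤ 95%; employment 20 ≥ 6 mo → does not qualify.
Option B: score 627 < 720; DTI 51.2% > 50%; LTV 90.6% > 85% → does not qualify.
Option C: score 627 ≥ 620; DTI 51.2% > 50%; LTV 90.6% > 80%; reserves 1.4 < 2 mo → does not qualify.

None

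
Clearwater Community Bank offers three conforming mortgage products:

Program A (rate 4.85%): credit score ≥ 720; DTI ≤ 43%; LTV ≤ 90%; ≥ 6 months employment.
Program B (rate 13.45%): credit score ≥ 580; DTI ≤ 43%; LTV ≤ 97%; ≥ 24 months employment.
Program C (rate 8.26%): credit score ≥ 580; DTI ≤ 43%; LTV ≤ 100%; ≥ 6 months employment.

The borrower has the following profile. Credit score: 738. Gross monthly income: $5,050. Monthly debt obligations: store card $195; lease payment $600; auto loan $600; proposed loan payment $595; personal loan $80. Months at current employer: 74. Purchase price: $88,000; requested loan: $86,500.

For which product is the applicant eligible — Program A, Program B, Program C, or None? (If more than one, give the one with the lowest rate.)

Program C

Total debts = (195 + 600 + 600 + 595 + 80) = 2,070; DTI = 2,070/5,050 = 41%.
LTV = 86,500/88,000 = 98.3%.
Program A: score 738 ≥ 720; DTI 41% ≤ 43%; LTV 98.3% > 90%; employment 74 ≥ 6 mo → does not qualify.
Program B: score 738 ≥ 580; DTI 41% ≤ 43%; LTV 98.3% > 97%; employment 74 ≥ 24 mo → does not qualify.
Program C: score 738 ≥ 580; DTI 41% ≤ 43%; LTV 98.3% ≤ 100%; employment 74 ≥ 6 mo → qualifies.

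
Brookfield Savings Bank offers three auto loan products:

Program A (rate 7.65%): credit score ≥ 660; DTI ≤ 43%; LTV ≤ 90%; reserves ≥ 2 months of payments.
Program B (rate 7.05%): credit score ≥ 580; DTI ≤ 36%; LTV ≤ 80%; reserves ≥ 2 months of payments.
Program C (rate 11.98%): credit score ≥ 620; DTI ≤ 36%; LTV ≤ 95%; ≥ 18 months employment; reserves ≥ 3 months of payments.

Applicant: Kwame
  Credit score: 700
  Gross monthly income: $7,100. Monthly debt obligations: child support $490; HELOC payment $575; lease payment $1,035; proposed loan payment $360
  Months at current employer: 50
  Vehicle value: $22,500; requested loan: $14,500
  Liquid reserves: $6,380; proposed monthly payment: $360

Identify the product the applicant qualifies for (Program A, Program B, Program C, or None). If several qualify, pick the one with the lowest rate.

Total debts = (490 + 575 + 1,035 + 360) = 2,460; DTI = 2,460/7,100 = 34.6%.
LTV = 14,500/22,500 = 64.4%.
Reserves = 6,380/360 = 17.7 months.
Program A: score 700 ≥ 660; DTI 34.6% ≤ 43%; LTV 64.4% ≤ 90%; reserves 17.7 ≥ 2 mo → qualifies.
Program B: score 700 ≥ 580; DTI 34.6% ≤ 36%; LTV 64.4% ≤ 80%; reserves 17.7 ≥ 2 mo → qualifies.
Program C: score 700 ≥ 620; DTI 34.6% ≤ 36%; LTV 64.4% ≤ 95%; employment 50 ≥ 18 mo; reserves 17.7 ≥ 3 mo → qualifies.
Qualifying: Program A, Program B, Program C. Lowest rate is 7.05% → Program B.

Program B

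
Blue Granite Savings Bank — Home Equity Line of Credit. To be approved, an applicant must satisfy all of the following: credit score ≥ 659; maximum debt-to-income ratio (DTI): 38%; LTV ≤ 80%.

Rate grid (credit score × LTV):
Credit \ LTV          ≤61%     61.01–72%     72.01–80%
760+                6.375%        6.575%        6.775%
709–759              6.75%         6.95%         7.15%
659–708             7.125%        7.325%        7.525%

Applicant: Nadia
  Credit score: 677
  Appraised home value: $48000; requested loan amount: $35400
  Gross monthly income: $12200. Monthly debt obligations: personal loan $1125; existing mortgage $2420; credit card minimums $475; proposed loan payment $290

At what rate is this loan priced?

7.525%

Credit score 677 ≥ 659; Total monthly debts = (1,125 + 2,420 + 475 + 290) = 4,310. DTI: 4,310 ÷ 12,200 = 35.3%, within the 38% cap
LTV: 35,400 ÷ 48,000 = 73.8%, within 80% cap
Row: 677 falls in 659–708. Column: 73.8% falls in 72.01–80%. Rate = 7.525%.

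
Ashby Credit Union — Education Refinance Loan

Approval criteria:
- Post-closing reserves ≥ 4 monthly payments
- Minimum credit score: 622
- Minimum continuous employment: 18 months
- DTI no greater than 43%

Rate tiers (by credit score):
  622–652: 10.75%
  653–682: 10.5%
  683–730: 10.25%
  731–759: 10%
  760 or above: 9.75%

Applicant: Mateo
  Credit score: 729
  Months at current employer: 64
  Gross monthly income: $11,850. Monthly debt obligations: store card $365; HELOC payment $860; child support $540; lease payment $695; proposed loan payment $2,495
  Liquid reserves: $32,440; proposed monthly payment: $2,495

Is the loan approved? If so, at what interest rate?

Approved at 10.25%

Credit score 729 ≥ 622 (meets minimum)
Employment 64 ≥ 18 months
Reserves: 32,440 ÷ 2,495 = 13.0 months (meets 4-month minimum)
Total monthly debts = (365 + 860 + 540 + 695 + 2,495) = 4,955. Debt-to-income = 4,955/11,850 = 41.8% — meets 43% limit
All requirements met. Score 729 falls in the 683–730 tier → 10.25%.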